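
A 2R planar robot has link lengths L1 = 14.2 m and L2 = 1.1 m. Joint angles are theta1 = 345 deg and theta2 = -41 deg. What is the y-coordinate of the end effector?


Convert angles to radians: theta1 = 6.0214, theta2 = -0.7156
y = L1*sin(theta1) + L2*sin(theta1+theta2)
y = -3.6752 + -0.9119
y = -4.5872


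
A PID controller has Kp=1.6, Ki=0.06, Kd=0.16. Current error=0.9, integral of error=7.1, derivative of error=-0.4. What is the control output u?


u = Kp*e + Ki*int(e) + Kd*de/dt
= 1.6*0.9 + 0.06*7.1 + 0.16*(-0.4)
= 1.44 + 0.426 + -0.064
= 1.802


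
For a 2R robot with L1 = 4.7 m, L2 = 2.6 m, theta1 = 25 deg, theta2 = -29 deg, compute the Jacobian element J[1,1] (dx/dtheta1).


J[1,1] = -L1*sin(t1) - L2*sin(t1+t2)
= -4.7*sin(25) - 2.6*sin(-4)
= -1.8049


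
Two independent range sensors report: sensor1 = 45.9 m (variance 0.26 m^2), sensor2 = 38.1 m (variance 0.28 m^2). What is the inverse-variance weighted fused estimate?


w1 = (1/var1) / (1/var1 + 1/var2)
   = 3.8462 / (3.8462 + 3.5714) = 0.5185
w2 = 1 - w1 = 0.4815
fused = w1*s1 + w2*s2 = 23.8 + 18.3444
= 42.1444 m


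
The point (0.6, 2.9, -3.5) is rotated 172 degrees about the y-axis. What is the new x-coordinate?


Rotation about y-axis: x' = x*cos(theta) + z*sin(theta)
= 0.6 * -0.9903 + -3.5 * 0.1392
= -1.0813


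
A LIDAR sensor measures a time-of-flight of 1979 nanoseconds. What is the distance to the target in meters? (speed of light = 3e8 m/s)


tof = 1979 ns = 1.979e-06 s
dist = c * tof / 2
= 3e8 * 1.979e-06 / 2
= 296.85 m


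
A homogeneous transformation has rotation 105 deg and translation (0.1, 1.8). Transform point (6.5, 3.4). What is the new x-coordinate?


x' = cos(theta)*px - sin(theta)*py + tx
= -0.2588*6.5 - 0.9659*3.4 + 0.1
= -4.8665


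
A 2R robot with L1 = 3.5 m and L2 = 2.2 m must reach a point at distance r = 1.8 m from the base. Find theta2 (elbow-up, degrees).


cos(theta2) = (r^2 - L1^2 - L2^2) / (2*L1*L2)
cos(theta2) = (3.24 - 12.25 - 4.84) / 15.4
cos(theta2) = -0.899351
theta2 = 154.0728 degrees


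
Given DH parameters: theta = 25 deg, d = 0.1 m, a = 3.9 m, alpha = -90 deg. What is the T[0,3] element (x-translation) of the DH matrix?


T[0,3] = a * cos(theta)
= 3.9 * cos(25 deg)
= 3.9 * 0.9063
= 3.5346


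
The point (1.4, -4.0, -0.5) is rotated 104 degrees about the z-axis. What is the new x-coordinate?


Rotation about z-axis: x' = x*cos(theta) - y*sin(theta)
= 1.4 * -0.2419 - -4.0 * 0.9703
= 3.5425


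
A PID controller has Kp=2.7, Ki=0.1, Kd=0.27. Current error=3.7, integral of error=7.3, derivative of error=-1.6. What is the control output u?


u = Kp*e + Ki*int(e) + Kd*de/dt
= 2.7*3.7 + 0.1*7.3 + 0.27*(-1.6)
= 9.99 + 0.73 + -0.432
= 10.288


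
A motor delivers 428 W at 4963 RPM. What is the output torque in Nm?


omega = 4963 * 2*pi/60 = 519.7241 rad/s
tau = P / omega = 428 / 519.7241
= 0.8235 Nm


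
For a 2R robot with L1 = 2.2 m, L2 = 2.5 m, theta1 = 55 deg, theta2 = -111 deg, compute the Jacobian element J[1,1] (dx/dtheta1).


J[1,1] = -L1*sin(t1) - L2*sin(t1+t2)
= -2.2*sin(55) - 2.5*sin(-56)
= 0.2705


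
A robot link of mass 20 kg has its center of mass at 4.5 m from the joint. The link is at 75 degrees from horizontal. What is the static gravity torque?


tau = m*g*L*cos(angle)
= 20 * 9.81 * 4.5 * cos(75 deg)
= 20 * 9.81 * 4.5 * 0.2588
= 228.5113 Nm


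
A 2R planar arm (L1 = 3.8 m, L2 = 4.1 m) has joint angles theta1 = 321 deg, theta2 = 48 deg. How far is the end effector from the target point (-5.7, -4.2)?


End effector via forward kinematics:
x = L1*cos(t1) + L2*cos(t1+t2) = 7.0027
y = L1*sin(t1) + L2*sin(t1+t2) = -1.75
Distance to target:
d = sqrt((-5.7 - 7.0027)^2 + (-4.2 - -1.75)^2)
= sqrt(161.358 + 6.0023)
= 12.9368 m


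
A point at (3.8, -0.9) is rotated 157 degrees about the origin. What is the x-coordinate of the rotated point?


x' = x*cos(theta) - y*sin(theta)
cos(157 deg) = -0.9205, sin(157 deg) = 0.3907
x' = 3.8 * -0.9205 - -0.9 * 0.3907
= -3.4979 - -0.3517
= -3.1463


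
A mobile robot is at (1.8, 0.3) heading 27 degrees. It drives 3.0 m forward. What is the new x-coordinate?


x_new = x0 + d*cos(theta)
= 1.8 + 3.0*cos(27)
= 1.8 + 2.673
= 4.473


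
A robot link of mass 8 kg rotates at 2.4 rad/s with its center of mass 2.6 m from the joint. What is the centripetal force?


F = m * omega^2 * r
= 8 * 2.4^2 * 2.6
= 8 * 5.76 * 2.6
= 119.808 N


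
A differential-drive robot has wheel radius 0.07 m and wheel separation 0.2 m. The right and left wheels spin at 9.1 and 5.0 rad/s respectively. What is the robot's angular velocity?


vR = r*wR = 0.07*9.1 = 0.637 m/s
vL = r*wL = 0.07*5.0 = 0.35 m/s
v = (vR+vL)/2 = 0.4935 m/s
omega = (vR-vL)/L = 1.435 rad/s
angular velocity = 1.435 rad/s


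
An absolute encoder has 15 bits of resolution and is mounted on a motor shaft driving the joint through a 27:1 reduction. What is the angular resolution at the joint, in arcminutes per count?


counts = 2^15 = 32768
effective counts at joint = 32768 * 27 = 884736
resolution = 360*60 / 884736
= 0.0244 arcmin/count


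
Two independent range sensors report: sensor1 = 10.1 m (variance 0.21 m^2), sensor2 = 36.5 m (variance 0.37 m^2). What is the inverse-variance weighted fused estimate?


w1 = (1/var1) / (1/var1 + 1/var2)
   = 4.7619 / (4.7619 + 2.7027) = 0.6379
w2 = 1 - w1 = 0.3621
fused = w1*s1 + w2*s2 = 6.4431 + 13.2155
= 19.6586 m


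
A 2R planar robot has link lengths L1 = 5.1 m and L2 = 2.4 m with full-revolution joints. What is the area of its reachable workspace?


r_max = L1 + L2 = 7.5 m
r_min = |L1 - L2| = 2.7 m
Area = pi*(r_max^2 - r_min^2)
= pi*(56.25 - 7.29)
= pi * 48.96
= 153.8124 m^2


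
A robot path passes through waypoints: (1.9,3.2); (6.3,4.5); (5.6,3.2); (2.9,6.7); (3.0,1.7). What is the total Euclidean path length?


Segment lengths:
  seg1 = sqrt((4.4)^2 + (1.3)^2) = 4.588
  seg2 = sqrt((-0.7)^2 + (-1.3)^2) = 1.4765
  seg3 = sqrt((-2.7)^2 + (3.5)^2) = 4.4204
  seg4 = sqrt((0.1)^2 + (-5.0)^2) = 5.001
Total = 15.4859


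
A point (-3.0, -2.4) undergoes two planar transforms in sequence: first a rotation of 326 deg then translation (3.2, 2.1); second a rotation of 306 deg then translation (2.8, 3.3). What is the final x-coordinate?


After transform 1:
x1 = cos(326)*-3.0 - sin(326)*-2.4 + 3.2 = -0.6292
y1 = sin(326)*-3.0 + cos(326)*-2.4 + 2.1 = 1.7879
After transform 2:
x2 = cos(306)*-0.6292 - sin(306)*1.7879 + 2.8
= 3.8766


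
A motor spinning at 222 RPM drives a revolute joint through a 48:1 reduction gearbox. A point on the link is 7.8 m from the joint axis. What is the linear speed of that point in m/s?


omega_motor = 222 * 2*pi/60 = 23.2478 rad/s
omega_joint = omega_motor / 48 = 0.4843 rad/s
v = omega_joint * r = 0.4843 * 7.8
= 3.7778 m/s


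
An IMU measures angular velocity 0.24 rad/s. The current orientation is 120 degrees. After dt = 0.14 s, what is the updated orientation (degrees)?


delta_theta = w * dt = 0.24 * 0.14 = 0.0336 rad
= 1.9251 deg
theta_new = 120 + 1.9251 = 121.9251 deg


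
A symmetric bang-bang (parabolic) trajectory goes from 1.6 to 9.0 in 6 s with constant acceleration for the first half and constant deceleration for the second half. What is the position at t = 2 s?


Symmetric rest-to-rest: each phase covers (pf-p0)/2 in time T/2. 0.5*a*(T/2)^2 = (pf-p0)/2 => a = 4*(pf-p0)/T^2
a = 4*(9.0-1.6)/6^2 = 0.8222
t = 2 is in the acceleration phase (t <= T/2).
p = p0 + 0.5*a*t^2 = 1.6 + 0.5*0.8222*2^2
= 3.2444


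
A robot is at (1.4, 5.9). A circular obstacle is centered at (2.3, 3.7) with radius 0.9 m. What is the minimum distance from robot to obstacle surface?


center_dist = sqrt((1.4-2.3)^2 + (5.9-3.7)^2)
= sqrt(0.81 + 4.84)
= 2.377
min_dist = center_dist - radius = 2.377 - 0.9 = 1.477 m


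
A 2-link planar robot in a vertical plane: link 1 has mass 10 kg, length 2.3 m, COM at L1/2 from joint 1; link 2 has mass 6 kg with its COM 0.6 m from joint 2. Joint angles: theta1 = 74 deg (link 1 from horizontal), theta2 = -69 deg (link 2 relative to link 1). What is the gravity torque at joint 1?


Horizontal distance from joint 1 to link-1 COM:
  x_c1 = (L1/2)*cos(t1) = 1.15 * 0.2756 = 0.317 m
Horizontal distance from joint 1 to link-2 COM:
  x_c2 = L1*cos(t1) + Lc2*cos(t1+t2)
       = 2.3*0.2756 + 0.6*0.9962 = 1.2317 m
tau1 = m1*g*x_c1 + m2*g*x_c2
     = 10*9.81*0.317 + 6*9.81*1.2317
     = 31.096 + 72.4968
     = 103.5929 Nm


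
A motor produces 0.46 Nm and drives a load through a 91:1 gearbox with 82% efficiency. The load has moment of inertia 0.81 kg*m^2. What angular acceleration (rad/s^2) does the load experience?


tau_out = tau_motor * N * eta
= 0.46 * 91 * 0.82 = 34.3252 Nm
alpha = tau_out / I = 34.3252 / 0.81
= 42.3768 rad/s^2


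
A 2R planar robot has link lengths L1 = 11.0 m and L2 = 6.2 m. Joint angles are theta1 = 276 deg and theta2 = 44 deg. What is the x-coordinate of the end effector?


Convert angles to radians: theta1 = 4.8171, theta2 = 0.7679
x = L1*cos(theta1) + L2*cos(theta1+theta2)
x = 1.1498 + 4.7495
x = 5.8993


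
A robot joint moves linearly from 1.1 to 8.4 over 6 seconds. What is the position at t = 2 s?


s = t/T = 2/6 = 0.3333
p(t) = p0 + (pf-p0)*s
= 1.1 + (8.4 - 1.1) * 0.3333
= 3.5333


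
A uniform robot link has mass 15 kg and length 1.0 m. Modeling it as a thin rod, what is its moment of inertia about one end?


I = (1/3) * m * L^2
= (1/3) * 15 * 1.0^2
= 0.333333 * 15 * 1.0
= 5.0 kg*m^2


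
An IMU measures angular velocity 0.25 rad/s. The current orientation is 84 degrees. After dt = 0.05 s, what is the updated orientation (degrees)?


delta_theta = w * dt = 0.25 * 0.05 = 0.0125 rad
= 0.7162 deg
theta_new = 84 + 0.7162 = 84.7162 deg


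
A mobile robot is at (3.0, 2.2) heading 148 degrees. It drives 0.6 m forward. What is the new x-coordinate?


x_new = x0 + d*cos(theta)
= 3.0 + 0.6*cos(148)
= 3.0 + -0.5088
= 2.4912


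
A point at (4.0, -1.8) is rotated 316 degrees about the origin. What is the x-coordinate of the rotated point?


x' = x*cos(theta) - y*sin(theta)
cos(316 deg) = 0.7193, sin(316 deg) = -0.6947
x' = 4.0 * 0.7193 - -1.8 * -0.6947
= 2.8774 - 1.2504
= 1.627


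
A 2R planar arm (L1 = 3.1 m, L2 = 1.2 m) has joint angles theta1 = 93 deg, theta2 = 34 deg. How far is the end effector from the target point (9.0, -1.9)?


End effector via forward kinematics:
x = L1*cos(t1) + L2*cos(t1+t2) = -0.8844
y = L1*sin(t1) + L2*sin(t1+t2) = 4.0541
Distance to target:
d = sqrt((9.0 - -0.8844)^2 + (-1.9 - 4.0541)^2)
= sqrt(97.7017 + 35.4515)
= 11.5392 m


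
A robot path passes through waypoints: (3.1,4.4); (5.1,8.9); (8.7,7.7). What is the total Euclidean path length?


Segment lengths:
  seg1 = sqrt((2.0)^2 + (4.5)^2) = 4.9244
  seg2 = sqrt((3.6)^2 + (-1.2)^2) = 3.7947
Total = 8.7192


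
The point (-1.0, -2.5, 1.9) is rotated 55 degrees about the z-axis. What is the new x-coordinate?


Rotation about z-axis: x' = x*cos(theta) - y*sin(theta)
= -1.0 * 0.5736 - -2.5 * 0.8192
= 1.4743


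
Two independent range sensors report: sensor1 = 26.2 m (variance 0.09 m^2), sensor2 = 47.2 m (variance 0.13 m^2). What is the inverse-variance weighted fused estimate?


w1 = (1/var1) / (1/var1 + 1/var2)
   = 11.1111 / (11.1111 + 7.6923) = 0.5909
w2 = 1 - w1 = 0.4091
fused = w1*s1 + w2*s2 = 15.4818 + 19.3091
= 34.7909 m


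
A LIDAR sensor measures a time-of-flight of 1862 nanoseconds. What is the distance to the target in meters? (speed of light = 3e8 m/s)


tof = 1862 ns = 1.862e-06 s
dist = c * tof / 2
= 3e8 * 1.862e-06 / 2
= 279.3 m


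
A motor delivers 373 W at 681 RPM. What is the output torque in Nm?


omega = 681 * 2*pi/60 = 71.3142 rad/s
tau = P / omega = 373 / 71.3142
= 5.2304 Nm


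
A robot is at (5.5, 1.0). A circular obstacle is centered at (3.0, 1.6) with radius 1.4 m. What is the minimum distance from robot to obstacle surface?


center_dist = sqrt((5.5-3.0)^2 + (1.0-1.6)^2)
= sqrt(6.25 + 0.36)
= 2.571
min_dist = center_dist - radius = 2.571 - 1.4 = 1.171 m


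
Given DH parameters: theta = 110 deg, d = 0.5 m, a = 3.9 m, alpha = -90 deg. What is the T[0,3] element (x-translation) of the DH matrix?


T[0,3] = a * cos(theta)
= 3.9 * cos(110 deg)
= 3.9 * -0.342
= -1.3339


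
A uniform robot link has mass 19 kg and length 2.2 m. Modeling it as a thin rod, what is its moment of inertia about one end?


I = (1/3) * m * L^2
= (1/3) * 19 * 2.2^2
= 0.333333 * 19 * 4.84
= 30.6533 kg*m^2


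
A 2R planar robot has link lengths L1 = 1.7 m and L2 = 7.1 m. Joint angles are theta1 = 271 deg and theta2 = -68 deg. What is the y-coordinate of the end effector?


Convert angles to radians: theta1 = 4.7298, theta2 = -1.1868
y = L1*sin(theta1) + L2*sin(theta1+theta2)
y = -1.6997 + -2.7742
y = -4.4739


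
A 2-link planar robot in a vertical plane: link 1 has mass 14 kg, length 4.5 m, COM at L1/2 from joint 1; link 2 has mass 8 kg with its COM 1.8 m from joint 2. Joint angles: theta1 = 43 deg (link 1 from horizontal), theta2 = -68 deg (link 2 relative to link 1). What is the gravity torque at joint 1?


Horizontal distance from joint 1 to link-1 COM:
  x_c1 = (L1/2)*cos(t1) = 2.25 * 0.7314 = 1.6455 m
Horizontal distance from joint 1 to link-2 COM:
  x_c2 = L1*cos(t1) + Lc2*cos(t1+t2)
       = 4.5*0.7314 + 1.8*0.9063 = 4.9224 m
tau1 = m1*g*x_c1 + m2*g*x_c2
     = 14*9.81*1.6455 + 8*9.81*4.9224
     = 225.9993 + 386.3135
     = 612.3128 Nm


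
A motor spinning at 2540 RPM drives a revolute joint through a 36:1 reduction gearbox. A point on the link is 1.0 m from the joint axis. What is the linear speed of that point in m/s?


omega_motor = 2540 * 2*pi/60 = 265.9882 rad/s
omega_joint = omega_motor / 36 = 7.3886 rad/s
v = omega_joint * r = 7.3886 * 1.0
= 7.3886 m/s


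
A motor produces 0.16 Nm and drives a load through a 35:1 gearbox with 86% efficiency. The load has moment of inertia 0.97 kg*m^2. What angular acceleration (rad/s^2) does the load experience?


tau_out = tau_motor * N * eta
= 0.16 * 35 * 0.86 = 4.816 Nm
alpha = tau_out / I = 4.816 / 0.97
= 4.9649 rad/s^2


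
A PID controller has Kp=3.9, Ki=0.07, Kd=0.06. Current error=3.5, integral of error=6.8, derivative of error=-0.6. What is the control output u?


u = Kp*e + Ki*int(e) + Kd*de/dt
= 3.9*3.5 + 0.07*6.8 + 0.06*(-0.6)
= 13.65 + 0.476 + -0.036
= 14.09


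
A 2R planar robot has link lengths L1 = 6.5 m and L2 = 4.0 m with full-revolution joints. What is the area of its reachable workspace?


r_max = L1 + L2 = 10.5 m
r_min = |L1 - L2| = 2.5 m
Area = pi*(r_max^2 - r_min^2)
= pi*(110.25 - 6.25)
= pi * 104.0
= 326.7256 m^2


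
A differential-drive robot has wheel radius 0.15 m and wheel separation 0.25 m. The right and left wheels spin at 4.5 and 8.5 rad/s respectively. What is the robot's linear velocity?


vR = r*wR = 0.15*4.5 = 0.675 m/s
vL = r*wL = 0.15*8.5 = 1.275 m/s
v = (vR+vL)/2 = 0.975 m/s
omega = (vR-vL)/L = -2.4 rad/s
linear velocity = 0.975 m/s


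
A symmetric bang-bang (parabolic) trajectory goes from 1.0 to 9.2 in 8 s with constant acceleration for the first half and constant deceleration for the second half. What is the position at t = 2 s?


Symmetric rest-to-rest: each phase covers (pf-p0)/2 in time T/2. 0.5*a*(T/2)^2 = (pf-p0)/2 => a = 4*(pf-p0)/T^2
a = 4*(9.2-1.0)/8^2 = 0.5125
t = 2 is in the acceleration phase (t <= T/2).
p = p0 + 0.5*a*t^2 = 1.0 + 0.5*0.5125*2^2
= 2.025


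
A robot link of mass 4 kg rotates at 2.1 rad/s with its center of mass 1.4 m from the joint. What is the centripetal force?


F = m * omega^2 * r
= 4 * 2.1^2 * 1.4
= 4 * 4.41 * 1.4
= 24.696 N


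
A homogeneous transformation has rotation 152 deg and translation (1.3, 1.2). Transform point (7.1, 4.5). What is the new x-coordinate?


x' = cos(theta)*px - sin(theta)*py + tx
= -0.8829*7.1 - 0.4695*4.5 + 1.3
= -7.0815


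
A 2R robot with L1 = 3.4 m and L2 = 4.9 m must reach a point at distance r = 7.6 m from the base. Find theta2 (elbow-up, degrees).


cos(theta2) = (r^2 - L1^2 - L2^2) / (2*L1*L2)
cos(theta2) = (57.76 - 11.56 - 24.01) / 33.32
cos(theta2) = 0.665966
theta2 = 48.2435 degrees


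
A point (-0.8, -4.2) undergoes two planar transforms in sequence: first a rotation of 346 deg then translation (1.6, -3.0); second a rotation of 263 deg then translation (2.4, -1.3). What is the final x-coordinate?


After transform 1:
x1 = cos(346)*-0.8 - sin(346)*-4.2 + 1.6 = -0.1923
y1 = sin(346)*-0.8 + cos(346)*-4.2 + -3.0 = -6.8817
After transform 2:
x2 = cos(263)*-0.1923 - sin(263)*-6.8817 + 2.4
= -4.407


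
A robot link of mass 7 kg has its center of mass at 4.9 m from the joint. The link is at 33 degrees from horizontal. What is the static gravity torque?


tau = m*g*L*cos(angle)
= 7 * 9.81 * 4.9 * cos(33 deg)
= 7 * 9.81 * 4.9 * 0.8387
= 282.1984 Nm


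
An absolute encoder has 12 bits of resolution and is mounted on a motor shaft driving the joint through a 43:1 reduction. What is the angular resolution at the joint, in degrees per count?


counts = 2^12 = 4096
effective counts at joint = 4096 * 43 = 176128
resolution = 360 / 176128
= 0.002 deg/count


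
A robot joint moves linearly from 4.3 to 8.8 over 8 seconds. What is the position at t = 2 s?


s = t/T = 2/8 = 0.25
p(t) = p0 + (pf-p0)*s
= 4.3 + (8.8 - 4.3) * 0.25
= 5.425


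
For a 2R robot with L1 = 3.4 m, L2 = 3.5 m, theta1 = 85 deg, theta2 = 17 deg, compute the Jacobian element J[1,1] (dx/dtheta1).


J[1,1] = -L1*sin(t1) - L2*sin(t1+t2)
= -3.4*sin(85) - 3.5*sin(102)
= -6.8106


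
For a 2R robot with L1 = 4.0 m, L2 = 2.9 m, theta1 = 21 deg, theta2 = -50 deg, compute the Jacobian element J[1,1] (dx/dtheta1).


J[1,1] = -L1*sin(t1) - L2*sin(t1+t2)
= -4.0*sin(21) - 2.9*sin(-29)
= -0.0275


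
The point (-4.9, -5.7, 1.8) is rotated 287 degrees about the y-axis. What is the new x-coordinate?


Rotation about y-axis: x' = x*cos(theta) + z*sin(theta)
= -4.9 * 0.2924 + 1.8 * -0.9563
= -3.154


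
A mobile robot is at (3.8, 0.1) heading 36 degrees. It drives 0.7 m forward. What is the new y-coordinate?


y_new = y0 + d*sin(theta)
= 0.1 + 0.7*sin(36)
= 0.1 + 0.4114
= 0.5114


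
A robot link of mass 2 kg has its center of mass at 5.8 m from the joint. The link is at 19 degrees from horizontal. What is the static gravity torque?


tau = m*g*L*cos(angle)
= 2 * 9.81 * 5.8 * cos(19 deg)
= 2 * 9.81 * 5.8 * 0.9455
= 107.5962 Nm


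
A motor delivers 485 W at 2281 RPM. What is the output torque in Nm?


omega = 2281 * 2*pi/60 = 238.8658 rad/s
tau = P / omega = 485 / 238.8658
= 2.0304 Nm


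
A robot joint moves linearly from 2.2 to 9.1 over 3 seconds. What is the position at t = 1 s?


s = t/T = 1/3 = 0.3333
p(t) = p0 + (pf-p0)*s
= 2.2 + (9.1 - 2.2) * 0.3333
= 4.5


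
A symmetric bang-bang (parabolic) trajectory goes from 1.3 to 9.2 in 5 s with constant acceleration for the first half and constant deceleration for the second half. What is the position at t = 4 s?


Symmetric rest-to-rest: each phase covers (pf-p0)/2 in time T/2. 0.5*a*(T/2)^2 = (pf-p0)/2 => a = 4*(pf-p0)/T^2
a = 4*(9.2-1.3)/5^2 = 1.264
t = 4 is in the deceleration phase (t > T/2).
p = pf - 0.5*a*(T-t)^2 = 9.2 - 0.5*1.264*1^2
= 8.568


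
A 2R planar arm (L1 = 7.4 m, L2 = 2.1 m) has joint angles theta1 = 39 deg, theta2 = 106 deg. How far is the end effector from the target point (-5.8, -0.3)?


End effector via forward kinematics:
x = L1*cos(t1) + L2*cos(t1+t2) = 4.0307
y = L1*sin(t1) + L2*sin(t1+t2) = 5.8615
Distance to target:
d = sqrt((-5.8 - 4.0307)^2 + (-0.3 - 5.8615)^2)
= sqrt(96.6419 + 37.9639)
= 11.602 m


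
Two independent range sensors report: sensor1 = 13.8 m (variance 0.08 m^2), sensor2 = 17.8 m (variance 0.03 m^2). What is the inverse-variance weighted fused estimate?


w1 = (1/var1) / (1/var1 + 1/var2)
   = 12.5 / (12.5 + 33.3333) = 0.2727
w2 = 1 - w1 = 0.7273
fused = w1*s1 + w2*s2 = 3.7636 + 12.9455
= 16.7091 m


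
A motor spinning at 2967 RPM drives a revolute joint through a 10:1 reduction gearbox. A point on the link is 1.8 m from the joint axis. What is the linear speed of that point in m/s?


omega_motor = 2967 * 2*pi/60 = 310.7035 rad/s
omega_joint = omega_motor / 10 = 31.0704 rad/s
v = omega_joint * r = 31.0704 * 1.8
= 55.9266 m/s


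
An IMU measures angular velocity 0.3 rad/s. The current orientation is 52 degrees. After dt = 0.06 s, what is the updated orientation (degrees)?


delta_theta = w * dt = 0.3 * 0.06 = 0.018 rad
= 1.0313 deg
theta_new = 52 + 1.0313 = 53.0313 deg


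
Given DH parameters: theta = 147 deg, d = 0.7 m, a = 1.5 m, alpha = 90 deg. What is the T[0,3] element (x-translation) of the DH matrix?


T[0,3] = a * cos(theta)
= 1.5 * cos(147 deg)
= 1.5 * -0.8387
= -1.258


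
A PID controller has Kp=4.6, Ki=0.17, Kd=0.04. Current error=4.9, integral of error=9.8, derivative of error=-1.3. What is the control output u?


u = Kp*e + Ki*int(e) + Kd*de/dt
= 4.6*4.9 + 0.17*9.8 + 0.04*(-1.3)
= 22.54 + 1.666 + -0.052
= 24.154


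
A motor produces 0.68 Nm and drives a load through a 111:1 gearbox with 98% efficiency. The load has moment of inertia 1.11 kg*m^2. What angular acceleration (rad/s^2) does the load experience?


tau_out = tau_motor * N * eta
= 0.68 * 111 * 0.98 = 73.9704 Nm
alpha = tau_out / I = 73.9704 / 1.11
= 66.64 rad/s^2


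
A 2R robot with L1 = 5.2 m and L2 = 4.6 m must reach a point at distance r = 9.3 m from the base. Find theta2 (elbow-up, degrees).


cos(theta2) = (r^2 - L1^2 - L2^2) / (2*L1*L2)
cos(theta2) = (86.49 - 27.04 - 21.16) / 47.84
cos(theta2) = 0.800376
theta2 = 36.834 degrees


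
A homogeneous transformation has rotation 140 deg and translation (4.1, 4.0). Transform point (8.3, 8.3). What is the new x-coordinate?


x' = cos(theta)*px - sin(theta)*py + tx
= -0.766*8.3 - 0.6428*8.3 + 4.1
= -7.5933


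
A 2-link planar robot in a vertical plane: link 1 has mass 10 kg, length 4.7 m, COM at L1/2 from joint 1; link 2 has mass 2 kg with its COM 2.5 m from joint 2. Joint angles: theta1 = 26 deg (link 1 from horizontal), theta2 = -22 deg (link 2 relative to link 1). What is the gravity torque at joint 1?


Horizontal distance from joint 1 to link-1 COM:
  x_c1 = (L1/2)*cos(t1) = 2.35 * 0.8988 = 2.1122 m
Horizontal distance from joint 1 to link-2 COM:
  x_c2 = L1*cos(t1) + Lc2*cos(t1+t2)
       = 4.7*0.8988 + 2.5*0.9976 = 6.7182 m
tau1 = m1*g*x_c1 + m2*g*x_c2
     = 10*9.81*2.1122 + 2*9.81*6.7182
     = 207.2035 + 131.8119
     = 339.0154 Nm


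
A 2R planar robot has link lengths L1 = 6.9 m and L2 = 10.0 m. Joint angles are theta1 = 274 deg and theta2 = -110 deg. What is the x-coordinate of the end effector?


Convert angles to radians: theta1 = 4.7822, theta2 = -1.9199
x = L1*cos(theta1) + L2*cos(theta1+theta2)
x = 0.4813 + -9.6126
x = -9.1313


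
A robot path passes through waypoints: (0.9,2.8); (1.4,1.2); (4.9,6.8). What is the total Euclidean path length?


Segment lengths:
  seg1 = sqrt((0.5)^2 + (-1.6)^2) = 1.6763
  seg2 = sqrt((3.5)^2 + (5.6)^2) = 6.6038
Total = 8.2801


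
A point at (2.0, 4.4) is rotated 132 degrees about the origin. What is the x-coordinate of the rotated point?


x' = x*cos(theta) - y*sin(theta)
cos(132 deg) = -0.6691, sin(132 deg) = 0.7431
x' = 2.0 * -0.6691 - 4.4 * 0.7431
= -1.3383 - 3.2698
= -4.6081


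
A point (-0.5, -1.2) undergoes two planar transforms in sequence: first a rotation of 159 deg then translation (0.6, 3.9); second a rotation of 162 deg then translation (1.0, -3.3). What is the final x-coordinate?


After transform 1:
x1 = cos(159)*-0.5 - sin(159)*-1.2 + 0.6 = 1.4968
y1 = sin(159)*-0.5 + cos(159)*-1.2 + 3.9 = 4.8411
After transform 2:
x2 = cos(162)*1.4968 - sin(162)*4.8411 + 1.0
= -1.9196


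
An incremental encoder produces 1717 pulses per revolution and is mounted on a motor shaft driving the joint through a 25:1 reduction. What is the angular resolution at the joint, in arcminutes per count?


counts per rev = 1717
effective counts at joint = 1717 * 25 = 42925
resolution = 360*60 / 42925
= 0.5032 arcmin/count


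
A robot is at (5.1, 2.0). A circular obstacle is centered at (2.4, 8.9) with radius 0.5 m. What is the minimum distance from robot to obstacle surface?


center_dist = sqrt((5.1-2.4)^2 + (2.0-8.9)^2)
= sqrt(7.29 + 47.61)
= 7.4095
min_dist = center_dist - radius = 7.4095 - 0.5 = 6.9095 m


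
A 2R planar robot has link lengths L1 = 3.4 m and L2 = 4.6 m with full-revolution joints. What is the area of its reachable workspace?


r_max = L1 + L2 = 8.0 m
r_min = |L1 - L2| = 1.2 m
Area = pi*(r_max^2 - r_min^2)
= pi*(64.0 - 1.44)
= pi * 62.56
= 196.538 m^2


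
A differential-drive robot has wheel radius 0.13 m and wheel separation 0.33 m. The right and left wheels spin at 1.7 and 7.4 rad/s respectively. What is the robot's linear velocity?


vR = r*wR = 0.13*1.7 = 0.221 m/s
vL = r*wL = 0.13*7.4 = 0.962 m/s
v = (vR+vL)/2 = 0.5915 m/s
omega = (vR-vL)/L = -2.2455 rad/s
linear velocity = 0.5915 m/s


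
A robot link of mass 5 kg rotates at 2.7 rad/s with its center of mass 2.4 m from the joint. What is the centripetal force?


F = m * omega^2 * r
= 5 * 2.7^2 * 2.4
= 5 * 7.29 * 2.4
= 87.48 N


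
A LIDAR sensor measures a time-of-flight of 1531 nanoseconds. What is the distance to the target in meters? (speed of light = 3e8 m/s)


tof = 1531 ns = 1.531e-06 s
dist = c * tof / 2
= 3e8 * 1.531e-06 / 2
= 229.65 m


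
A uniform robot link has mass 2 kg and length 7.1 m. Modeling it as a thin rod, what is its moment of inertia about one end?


I = (1/3) * m * L^2
= (1/3) * 2 * 7.1^2
= 0.333333 * 2 * 50.41
= 33.6067 kg*m^2


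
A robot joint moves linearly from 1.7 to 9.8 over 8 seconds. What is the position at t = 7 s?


s = t/T = 7/8 = 0.875
p(t) = p0 + (pf-p0)*s
= 1.7 + (9.8 - 1.7) * 0.875
= 8.7875


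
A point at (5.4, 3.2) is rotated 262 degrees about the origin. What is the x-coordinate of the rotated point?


x' = x*cos(theta) - y*sin(theta)
cos(262 deg) = -0.1392, sin(262 deg) = -0.9903
x' = 5.4 * -0.1392 - 3.2 * -0.9903
= -0.7515 - -3.1689
= 2.4173


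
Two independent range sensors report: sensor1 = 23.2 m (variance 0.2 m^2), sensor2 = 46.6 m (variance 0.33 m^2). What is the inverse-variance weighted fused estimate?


w1 = (1/var1) / (1/var1 + 1/var2)
   = 5.0 / (5.0 + 3.0303) = 0.6226
w2 = 1 - w1 = 0.3774
fused = w1*s1 + w2*s2 = 14.4453 + 17.5849
= 32.0302 m


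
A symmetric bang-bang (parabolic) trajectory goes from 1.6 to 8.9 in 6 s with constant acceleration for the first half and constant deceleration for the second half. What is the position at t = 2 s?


Symmetric rest-to-rest: each phase covers (pf-p0)/2 in time T/2. 0.5*a*(T/2)^2 = (pf-p0)/2 => a = 4*(pf-p0)/T^2
a = 4*(8.9-1.6)/6^2 = 0.8111
t = 2 is in the acceleration phase (t <= T/2).
p = p0 + 0.5*a*t^2 = 1.6 + 0.5*0.8111*2^2
= 3.2222


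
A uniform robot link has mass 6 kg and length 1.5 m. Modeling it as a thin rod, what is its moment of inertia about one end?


I = (1/3) * m * L^2
= (1/3) * 6 * 1.5^2
= 0.333333 * 6 * 2.25
= 4.5 kg*m^2


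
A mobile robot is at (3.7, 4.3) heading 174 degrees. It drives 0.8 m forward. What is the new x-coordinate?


x_new = x0 + d*cos(theta)
= 3.7 + 0.8*cos(174)
= 3.7 + -0.7956
= 2.9044


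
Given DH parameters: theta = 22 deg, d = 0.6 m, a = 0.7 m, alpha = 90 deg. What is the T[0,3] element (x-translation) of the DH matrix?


T[0,3] = a * cos(theta)
= 0.7 * cos(22 deg)
= 0.7 * 0.9272
= 0.649


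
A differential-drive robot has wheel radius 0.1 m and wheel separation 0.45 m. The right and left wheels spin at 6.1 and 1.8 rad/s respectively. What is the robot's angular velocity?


vR = r*wR = 0.1*6.1 = 0.61 m/s
vL = r*wL = 0.1*1.8 = 0.18 m/s
v = (vR+vL)/2 = 0.395 m/s
omega = (vR-vL)/L = 0.9556 rad/s
angular velocity = 0.9556 rad/s


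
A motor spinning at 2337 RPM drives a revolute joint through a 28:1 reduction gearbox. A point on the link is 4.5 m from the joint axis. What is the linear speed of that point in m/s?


omega_motor = 2337 * 2*pi/60 = 244.7301 rad/s
omega_joint = omega_motor / 28 = 8.7404 rad/s
v = omega_joint * r = 8.7404 * 4.5
= 39.3316 m/s


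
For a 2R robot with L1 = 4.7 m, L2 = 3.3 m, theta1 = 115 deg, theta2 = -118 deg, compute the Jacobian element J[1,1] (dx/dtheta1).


J[1,1] = -L1*sin(t1) - L2*sin(t1+t2)
= -4.7*sin(115) - 3.3*sin(-3)
= -4.0869


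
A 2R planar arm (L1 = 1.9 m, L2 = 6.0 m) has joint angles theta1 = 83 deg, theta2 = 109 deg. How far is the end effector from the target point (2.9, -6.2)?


End effector via forward kinematics:
x = L1*cos(t1) + L2*cos(t1+t2) = -5.6373
y = L1*sin(t1) + L2*sin(t1+t2) = 0.6384
Distance to target:
d = sqrt((2.9 - -5.6373)^2 + (-6.2 - 0.6384)^2)
= sqrt(72.8861 + 46.7633)
= 10.9384 m


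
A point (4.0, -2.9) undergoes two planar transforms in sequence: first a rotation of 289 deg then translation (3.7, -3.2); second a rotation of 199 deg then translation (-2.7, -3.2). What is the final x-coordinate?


After transform 1:
x1 = cos(289)*4.0 - sin(289)*-2.9 + 3.7 = 2.2603
y1 = sin(289)*4.0 + cos(289)*-2.9 + -3.2 = -7.9262
After transform 2:
x2 = cos(199)*2.2603 - sin(199)*-7.9262 + -2.7
= -7.4177


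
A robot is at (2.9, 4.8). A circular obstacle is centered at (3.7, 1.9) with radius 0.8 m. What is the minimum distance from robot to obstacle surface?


center_dist = sqrt((2.9-3.7)^2 + (4.8-1.9)^2)
= sqrt(0.64 + 8.41)
= 3.0083
min_dist = center_dist - radius = 3.0083 - 0.8 = 2.2083 m


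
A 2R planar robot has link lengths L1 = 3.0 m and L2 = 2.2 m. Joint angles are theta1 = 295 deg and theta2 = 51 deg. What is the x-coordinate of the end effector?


Convert angles to radians: theta1 = 5.1487, theta2 = 0.8901
x = L1*cos(theta1) + L2*cos(theta1+theta2)
x = 1.2679 + 2.1347
x = 3.4025


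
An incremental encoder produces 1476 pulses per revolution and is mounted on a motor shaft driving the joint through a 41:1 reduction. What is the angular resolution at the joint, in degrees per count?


counts per rev = 1476
effective counts at joint = 1476 * 41 = 60516
resolution = 360 / 60516
= 0.0059 deg/count


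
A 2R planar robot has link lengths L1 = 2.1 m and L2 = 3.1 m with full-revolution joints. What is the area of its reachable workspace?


r_max = L1 + L2 = 5.2 m
r_min = |L1 - L2| = 1.0 m
Area = pi*(r_max^2 - r_min^2)
= pi*(27.04 - 1.0)
= pi * 26.04
= 81.8071 m^2


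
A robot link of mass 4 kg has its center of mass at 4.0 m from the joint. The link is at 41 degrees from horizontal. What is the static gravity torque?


tau = m*g*L*cos(angle)
= 4 * 9.81 * 4.0 * cos(41 deg)
= 4 * 9.81 * 4.0 * 0.7547
= 118.4592 Nm


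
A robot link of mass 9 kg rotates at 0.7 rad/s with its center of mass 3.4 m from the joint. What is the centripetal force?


F = m * omega^2 * r
= 9 * 0.7^2 * 3.4
= 9 * 0.49 * 3.4
= 14.994 N


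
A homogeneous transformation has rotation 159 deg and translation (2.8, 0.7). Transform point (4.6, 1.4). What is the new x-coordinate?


x' = cos(theta)*px - sin(theta)*py + tx
= -0.9336*4.6 - 0.3584*1.4 + 2.8
= -1.9962


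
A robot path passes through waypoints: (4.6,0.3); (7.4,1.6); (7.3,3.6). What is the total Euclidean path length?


Segment lengths:
  seg1 = sqrt((2.8)^2 + (1.3)^2) = 3.0871
  seg2 = sqrt((-0.1)^2 + (2.0)^2) = 2.0025
Total = 5.0896


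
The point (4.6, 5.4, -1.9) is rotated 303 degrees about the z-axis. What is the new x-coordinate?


Rotation about z-axis: x' = x*cos(theta) - y*sin(theta)
= 4.6 * 0.5446 - 5.4 * -0.8387
= 7.0342


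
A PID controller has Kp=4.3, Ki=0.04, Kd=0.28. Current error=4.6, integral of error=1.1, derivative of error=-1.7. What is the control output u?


u = Kp*e + Ki*int(e) + Kd*de/dt
= 4.3*4.6 + 0.04*1.1 + 0.28*(-1.7)
= 19.78 + 0.044 + -0.476
= 19.348


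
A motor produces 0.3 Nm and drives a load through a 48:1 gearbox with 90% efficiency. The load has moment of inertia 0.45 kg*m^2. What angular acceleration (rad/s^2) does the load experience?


tau_out = tau_motor * N * eta
= 0.3 * 48 * 0.9 = 12.96 Nm
alpha = tau_out / I = 12.96 / 0.45
= 28.8 rad/s^2


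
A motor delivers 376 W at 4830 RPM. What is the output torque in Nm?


omega = 4830 * 2*pi/60 = 505.7964 rad/s
tau = P / omega = 376 / 505.7964
= 0.7434 Nm


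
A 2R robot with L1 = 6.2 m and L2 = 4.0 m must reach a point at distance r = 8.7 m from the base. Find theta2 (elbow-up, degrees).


cos(theta2) = (r^2 - L1^2 - L2^2) / (2*L1*L2)
cos(theta2) = (75.69 - 38.44 - 16.0) / 49.6
cos(theta2) = 0.428427
theta2 = 64.6322 degrees


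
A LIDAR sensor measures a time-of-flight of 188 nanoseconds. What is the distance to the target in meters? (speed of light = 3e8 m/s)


tof = 188 ns = 1.88e-07 s
dist = c * tof / 2
= 3e8 * 1.88e-07 / 2
= 28.2 m


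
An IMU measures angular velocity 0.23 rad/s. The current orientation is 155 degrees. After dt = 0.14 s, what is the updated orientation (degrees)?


delta_theta = w * dt = 0.23 * 0.14 = 0.0322 rad
= 1.8449 deg
theta_new = 155 + 1.8449 = 156.8449 deg


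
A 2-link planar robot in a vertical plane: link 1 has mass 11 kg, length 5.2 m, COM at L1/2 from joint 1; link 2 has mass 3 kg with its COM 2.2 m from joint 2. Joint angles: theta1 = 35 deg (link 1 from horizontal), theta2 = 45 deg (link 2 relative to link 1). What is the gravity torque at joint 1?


Horizontal distance from joint 1 to link-1 COM:
  x_c1 = (L1/2)*cos(t1) = 2.6 * 0.8192 = 2.1298 m
Horizontal distance from joint 1 to link-2 COM:
  x_c2 = L1*cos(t1) + Lc2*cos(t1+t2)
       = 5.2*0.8192 + 2.2*0.1736 = 4.6416 m
tau1 = m1*g*x_c1 + m2*g*x_c2
     = 11*9.81*2.1298 + 3*9.81*4.6416
     = 229.8262 + 136.6028
     = 366.429 Nm


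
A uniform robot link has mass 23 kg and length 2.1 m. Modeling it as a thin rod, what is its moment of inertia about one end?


I = (1/3) * m * L^2
= (1/3) * 23 * 2.1^2
= 0.333333 * 23 * 4.41
= 33.81 kg*m^2


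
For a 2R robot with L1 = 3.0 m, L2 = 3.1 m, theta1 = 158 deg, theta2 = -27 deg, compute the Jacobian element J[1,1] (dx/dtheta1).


J[1,1] = -L1*sin(t1) - L2*sin(t1+t2)
= -3.0*sin(158) - 3.1*sin(131)
= -3.4634


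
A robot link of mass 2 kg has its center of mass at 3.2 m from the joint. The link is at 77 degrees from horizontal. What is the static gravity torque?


tau = m*g*L*cos(angle)
= 2 * 9.81 * 3.2 * cos(77 deg)
= 2 * 9.81 * 3.2 * 0.225
= 14.1233 Nm


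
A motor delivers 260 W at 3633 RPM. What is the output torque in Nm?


omega = 3633 * 2*pi/60 = 380.4469 rad/s
tau = P / omega = 260 / 380.4469
= 0.6834 Nm


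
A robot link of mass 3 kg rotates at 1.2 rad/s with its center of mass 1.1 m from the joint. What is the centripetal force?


F = m * omega^2 * r
= 3 * 1.2^2 * 1.1
= 3 * 1.44 * 1.1
= 4.752 N


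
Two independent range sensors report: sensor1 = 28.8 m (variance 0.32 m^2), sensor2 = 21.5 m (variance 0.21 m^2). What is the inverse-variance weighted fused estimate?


w1 = (1/var1) / (1/var1 + 1/var2)
   = 3.125 / (3.125 + 4.7619) = 0.3962
w2 = 1 - w1 = 0.6038
fused = w1*s1 + w2*s2 = 11.4113 + 12.9811
= 24.3925 m


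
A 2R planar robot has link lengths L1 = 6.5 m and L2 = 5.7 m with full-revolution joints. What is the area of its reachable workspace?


r_max = L1 + L2 = 12.2 m
r_min = |L1 - L2| = 0.8 m
Area = pi*(r_max^2 - r_min^2)
= pi*(148.84 - 0.64)
= pi * 148.2
= 465.584 m^2


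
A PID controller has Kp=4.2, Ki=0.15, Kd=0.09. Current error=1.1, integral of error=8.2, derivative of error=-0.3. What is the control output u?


u = Kp*e + Ki*int(e) + Kd*de/dt
= 4.2*1.1 + 0.15*8.2 + 0.09*(-0.3)
= 4.62 + 1.23 + -0.027
= 5.823


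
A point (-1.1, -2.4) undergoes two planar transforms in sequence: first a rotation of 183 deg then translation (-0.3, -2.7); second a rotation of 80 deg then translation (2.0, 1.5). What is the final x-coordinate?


After transform 1:
x1 = cos(183)*-1.1 - sin(183)*-2.4 + -0.3 = 0.6729
y1 = sin(183)*-1.1 + cos(183)*-2.4 + -2.7 = -0.2457
After transform 2:
x2 = cos(80)*0.6729 - sin(80)*-0.2457 + 2.0
= 2.3588


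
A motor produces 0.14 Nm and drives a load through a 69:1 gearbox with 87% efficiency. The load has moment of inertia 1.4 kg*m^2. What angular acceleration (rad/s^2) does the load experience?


tau_out = tau_motor * N * eta
= 0.14 * 69 * 0.87 = 8.4042 Nm
alpha = tau_out / I = 8.4042 / 1.4
= 6.003 rad/s^2


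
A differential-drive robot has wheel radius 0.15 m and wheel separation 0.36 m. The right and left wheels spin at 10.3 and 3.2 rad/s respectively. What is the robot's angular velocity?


vR = r*wR = 0.15*10.3 = 1.545 m/s
vL = r*wL = 0.15*3.2 = 0.48 m/s
v = (vR+vL)/2 = 1.0125 m/s
omega = (vR-vL)/L = 2.9583 rad/s
angular velocity = 2.9583 rad/s


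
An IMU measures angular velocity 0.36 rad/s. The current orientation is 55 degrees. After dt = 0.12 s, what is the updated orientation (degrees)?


delta_theta = w * dt = 0.36 * 0.12 = 0.0432 rad
= 2.4752 deg
theta_new = 55 + 2.4752 = 57.4752 deg


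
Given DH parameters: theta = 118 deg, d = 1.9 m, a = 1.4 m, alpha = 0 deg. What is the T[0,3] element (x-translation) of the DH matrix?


T[0,3] = a * cos(theta)
= 1.4 * cos(118 deg)
= 1.4 * -0.4695
= -0.6573


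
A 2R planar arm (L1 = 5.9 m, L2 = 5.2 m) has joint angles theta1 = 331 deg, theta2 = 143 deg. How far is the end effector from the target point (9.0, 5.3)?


End effector via forward kinematics:
x = L1*cos(t1) + L2*cos(t1+t2) = 3.0452
y = L1*sin(t1) + L2*sin(t1+t2) = 1.8901
Distance to target:
d = sqrt((9.0 - 3.0452)^2 + (5.3 - 1.8901)^2)
= sqrt(35.4593 + 11.6277)
= 6.862 m


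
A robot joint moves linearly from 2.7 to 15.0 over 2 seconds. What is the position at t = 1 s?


s = t/T = 1/2 = 0.5
p(t) = p0 + (pf-p0)*s
= 2.7 + (15.0 - 2.7) * 0.5
= 8.85


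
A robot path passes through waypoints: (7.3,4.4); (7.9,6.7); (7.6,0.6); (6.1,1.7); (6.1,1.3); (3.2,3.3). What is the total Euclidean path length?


Segment lengths:
  seg1 = sqrt((0.6)^2 + (2.3)^2) = 2.377
  seg2 = sqrt((-0.3)^2 + (-6.1)^2) = 6.1074
  seg3 = sqrt((-1.5)^2 + (1.1)^2) = 1.8601
  seg4 = sqrt((0.0)^2 + (-0.4)^2) = 0.4
  seg5 = sqrt((-2.9)^2 + (2.0)^2) = 3.5228
Total = 14.2672


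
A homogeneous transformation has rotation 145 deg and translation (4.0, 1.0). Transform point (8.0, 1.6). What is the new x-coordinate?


x' = cos(theta)*px - sin(theta)*py + tx
= -0.8192*8.0 - 0.5736*1.6 + 4.0
= -3.4709


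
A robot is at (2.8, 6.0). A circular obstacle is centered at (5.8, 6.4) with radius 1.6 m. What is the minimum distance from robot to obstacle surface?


center_dist = sqrt((2.8-5.8)^2 + (6.0-6.4)^2)
= sqrt(9.0 + 0.16)
= 3.0265
min_dist = center_dist - radius = 3.0265 - 1.6 = 1.4265 m


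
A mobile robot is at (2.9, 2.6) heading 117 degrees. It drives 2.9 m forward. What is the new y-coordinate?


y_new = y0 + d*sin(theta)
= 2.6 + 2.9*sin(117)
= 2.6 + 2.5839
= 5.1839


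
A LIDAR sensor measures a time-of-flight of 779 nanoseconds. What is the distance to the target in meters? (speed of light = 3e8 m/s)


tof = 779 ns = 7.79e-07 s
dist = c * tof / 2
= 3e8 * 7.79e-07 / 2
= 116.85 m


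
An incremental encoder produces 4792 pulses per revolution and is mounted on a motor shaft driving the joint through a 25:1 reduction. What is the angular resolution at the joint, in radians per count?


counts per rev = 4792
effective counts at joint = 4792 * 25 = 119800
resolution = 2*pi / 119800
= 5.2447e-05 rad/count


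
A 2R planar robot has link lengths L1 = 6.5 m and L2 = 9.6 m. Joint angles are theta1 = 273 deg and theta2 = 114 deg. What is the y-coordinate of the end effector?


Convert angles to radians: theta1 = 4.7647, theta2 = 1.9897
y = L1*sin(theta1) + L2*sin(theta1+theta2)
y = -6.4911 + 4.3583
y = -2.1328


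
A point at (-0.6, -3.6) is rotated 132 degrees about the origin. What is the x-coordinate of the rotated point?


x' = x*cos(theta) - y*sin(theta)
cos(132 deg) = -0.6691, sin(132 deg) = 0.7431
x' = -0.6 * -0.6691 - -3.6 * 0.7431
= 0.4015 - -2.6753
= 3.0768
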